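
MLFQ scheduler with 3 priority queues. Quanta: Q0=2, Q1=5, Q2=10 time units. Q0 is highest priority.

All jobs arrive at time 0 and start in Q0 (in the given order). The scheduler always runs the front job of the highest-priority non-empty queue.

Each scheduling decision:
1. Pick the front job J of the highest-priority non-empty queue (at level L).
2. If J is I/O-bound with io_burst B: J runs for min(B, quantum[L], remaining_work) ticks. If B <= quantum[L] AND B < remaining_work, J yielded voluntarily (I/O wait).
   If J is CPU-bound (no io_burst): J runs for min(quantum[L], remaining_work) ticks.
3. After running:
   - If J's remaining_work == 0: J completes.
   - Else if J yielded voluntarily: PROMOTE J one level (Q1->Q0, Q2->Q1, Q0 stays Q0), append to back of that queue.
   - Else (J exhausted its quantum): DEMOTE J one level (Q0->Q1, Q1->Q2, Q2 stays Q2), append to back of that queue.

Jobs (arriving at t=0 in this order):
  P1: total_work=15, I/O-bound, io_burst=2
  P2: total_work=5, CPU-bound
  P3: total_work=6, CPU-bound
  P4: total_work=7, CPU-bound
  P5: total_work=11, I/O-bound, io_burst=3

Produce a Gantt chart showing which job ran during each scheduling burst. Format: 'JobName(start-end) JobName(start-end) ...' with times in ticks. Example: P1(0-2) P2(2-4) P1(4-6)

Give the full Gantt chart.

t=0-2: P1@Q0 runs 2, rem=13, I/O yield, promote→Q0. Q0=[P2,P3,P4,P5,P1] Q1=[] Q2=[]
t=2-4: P2@Q0 runs 2, rem=3, quantum used, demote→Q1. Q0=[P3,P4,P5,P1] Q1=[P2] Q2=[]
t=4-6: P3@Q0 runs 2, rem=4, quantum used, demote→Q1. Q0=[P4,P5,P1] Q1=[P2,P3] Q2=[]
t=6-8: P4@Q0 runs 2, rem=5, quantum used, demote→Q1. Q0=[P5,P1] Q1=[P2,P3,P4] Q2=[]
t=8-10: P5@Q0 runs 2, rem=9, quantum used, demote→Q1. Q0=[P1] Q1=[P2,P3,P4,P5] Q2=[]
t=10-12: P1@Q0 runs 2, rem=11, I/O yield, promote→Q0. Q0=[P1] Q1=[P2,P3,P4,P5] Q2=[]
t=12-14: P1@Q0 runs 2, rem=9, I/O yield, promote→Q0. Q0=[P1] Q1=[P2,P3,P4,P5] Q2=[]
t=14-16: P1@Q0 runs 2, rem=7, I/O yield, promote→Q0. Q0=[P1] Q1=[P2,P3,P4,P5] Q2=[]
t=16-18: P1@Q0 runs 2, rem=5, I/O yield, promote→Q0. Q0=[P1] Q1=[P2,P3,P4,P5] Q2=[]
t=18-20: P1@Q0 runs 2, rem=3, I/O yield, promote→Q0. Q0=[P1] Q1=[P2,P3,P4,P5] Q2=[]
t=20-22: P1@Q0 runs 2, rem=1, I/O yield, promote→Q0. Q0=[P1] Q1=[P2,P3,P4,P5] Q2=[]
t=22-23: P1@Q0 runs 1, rem=0, completes. Q0=[] Q1=[P2,P3,P4,P5] Q2=[]
t=23-26: P2@Q1 runs 3, rem=0, completes. Q0=[] Q1=[P3,P4,P5] Q2=[]
t=26-30: P3@Q1 runs 4, rem=0, completes. Q0=[] Q1=[P4,P5] Q2=[]
t=30-35: P4@Q1 runs 5, rem=0, completes. Q0=[] Q1=[P5] Q2=[]
t=35-38: P5@Q1 runs 3, rem=6, I/O yield, promote→Q0. Q0=[P5] Q1=[] Q2=[]
t=38-40: P5@Q0 runs 2, rem=4, quantum used, demote→Q1. Q0=[] Q1=[P5] Q2=[]
t=40-43: P5@Q1 runs 3, rem=1, I/O yield, promote→Q0. Q0=[P5] Q1=[] Q2=[]
t=43-44: P5@Q0 runs 1, rem=0, completes. Q0=[] Q1=[] Q2=[]

Answer: P1(0-2) P2(2-4) P3(4-6) P4(6-8) P5(8-10) P1(10-12) P1(12-14) P1(14-16) P1(16-18) P1(18-20) P1(20-22) P1(22-23) P2(23-26) P3(26-30) P4(30-35) P5(35-38) P5(38-40) P5(40-43) P5(43-44)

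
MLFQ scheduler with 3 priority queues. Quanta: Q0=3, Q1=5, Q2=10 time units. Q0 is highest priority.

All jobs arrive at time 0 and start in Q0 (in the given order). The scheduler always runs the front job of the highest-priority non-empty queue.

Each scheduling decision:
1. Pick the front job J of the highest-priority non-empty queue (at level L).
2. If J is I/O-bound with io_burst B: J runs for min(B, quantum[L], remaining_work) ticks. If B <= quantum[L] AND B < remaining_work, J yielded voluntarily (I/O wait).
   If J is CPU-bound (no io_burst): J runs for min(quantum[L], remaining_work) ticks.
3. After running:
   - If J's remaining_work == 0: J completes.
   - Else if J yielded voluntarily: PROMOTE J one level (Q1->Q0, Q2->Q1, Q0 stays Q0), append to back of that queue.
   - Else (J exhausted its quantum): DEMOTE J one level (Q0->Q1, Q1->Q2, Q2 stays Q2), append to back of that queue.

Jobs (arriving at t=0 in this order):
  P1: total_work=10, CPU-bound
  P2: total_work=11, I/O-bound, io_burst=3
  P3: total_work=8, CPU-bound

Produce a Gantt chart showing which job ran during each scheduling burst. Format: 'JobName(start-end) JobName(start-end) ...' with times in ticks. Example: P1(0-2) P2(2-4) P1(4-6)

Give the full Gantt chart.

t=0-3: P1@Q0 runs 3, rem=7, quantum used, demote→Q1. Q0=[P2,P3] Q1=[P1] Q2=[]
t=3-6: P2@Q0 runs 3, rem=8, I/O yield, promote→Q0. Q0=[P3,P2] Q1=[P1] Q2=[]
t=6-9: P3@Q0 runs 3, rem=5, quantum used, demote→Q1. Q0=[P2] Q1=[P1,P3] Q2=[]
t=9-12: P2@Q0 runs 3, rem=5, I/O yield, promote→Q0. Q0=[P2] Q1=[P1,P3] Q2=[]
t=12-15: P2@Q0 runs 3, rem=2, I/O yield, promote→Q0. Q0=[P2] Q1=[P1,P3] Q2=[]
t=15-17: P2@Q0 runs 2, rem=0, completes. Q0=[] Q1=[P1,P3] Q2=[]
t=17-22: P1@Q1 runs 5, rem=2, quantum used, demote→Q2. Q0=[] Q1=[P3] Q2=[P1]
t=22-27: P3@Q1 runs 5, rem=0, completes. Q0=[] Q1=[] Q2=[P1]
t=27-29: P1@Q2 runs 2, rem=0, completes. Q0=[] Q1=[] Q2=[]

Answer: P1(0-3) P2(3-6) P3(6-9) P2(9-12) P2(12-15) P2(15-17) P1(17-22) P3(22-27) P1(27-29)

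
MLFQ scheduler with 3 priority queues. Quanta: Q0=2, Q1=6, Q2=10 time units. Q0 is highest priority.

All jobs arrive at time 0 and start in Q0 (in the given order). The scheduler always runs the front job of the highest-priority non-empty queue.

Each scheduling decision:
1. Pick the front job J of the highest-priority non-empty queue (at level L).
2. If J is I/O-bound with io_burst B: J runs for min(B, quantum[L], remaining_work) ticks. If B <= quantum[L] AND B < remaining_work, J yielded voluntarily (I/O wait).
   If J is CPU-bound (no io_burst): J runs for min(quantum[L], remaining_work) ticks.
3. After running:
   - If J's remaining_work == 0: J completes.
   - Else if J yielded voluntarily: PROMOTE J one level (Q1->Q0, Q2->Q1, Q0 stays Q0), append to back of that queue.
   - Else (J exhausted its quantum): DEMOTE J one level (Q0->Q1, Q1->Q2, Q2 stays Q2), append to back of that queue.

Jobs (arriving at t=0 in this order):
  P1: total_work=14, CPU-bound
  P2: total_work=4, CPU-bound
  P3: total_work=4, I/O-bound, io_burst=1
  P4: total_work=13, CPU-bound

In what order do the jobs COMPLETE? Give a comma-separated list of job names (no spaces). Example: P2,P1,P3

t=0-2: P1@Q0 runs 2, rem=12, quantum used, demote→Q1. Q0=[P2,P3,P4] Q1=[P1] Q2=[]
t=2-4: P2@Q0 runs 2, rem=2, quantum used, demote→Q1. Q0=[P3,P4] Q1=[P1,P2] Q2=[]
t=4-5: P3@Q0 runs 1, rem=3, I/O yield, promote→Q0. Q0=[P4,P3] Q1=[P1,P2] Q2=[]
t=5-7: P4@Q0 runs 2, rem=11, quantum used, demote→Q1. Q0=[P3] Q1=[P1,P2,P4] Q2=[]
t=7-8: P3@Q0 runs 1, rem=2, I/O yield, promote→Q0. Q0=[P3] Q1=[P1,P2,P4] Q2=[]
t=8-9: P3@Q0 runs 1, rem=1, I/O yield, promote→Q0. Q0=[P3] Q1=[P1,P2,P4] Q2=[]
t=9-10: P3@Q0 runs 1, rem=0, completes. Q0=[] Q1=[P1,P2,P4] Q2=[]
t=10-16: P1@Q1 runs 6, rem=6, quantum used, demote→Q2. Q0=[] Q1=[P2,P4] Q2=[P1]
t=16-18: P2@Q1 runs 2, rem=0, completes. Q0=[] Q1=[P4] Q2=[P1]
t=18-24: P4@Q1 runs 6, rem=5, quantum used, demote→Q2. Q0=[] Q1=[] Q2=[P1,P4]
t=24-30: P1@Q2 runs 6, rem=0, completes. Q0=[] Q1=[] Q2=[P4]
t=30-35: P4@Q2 runs 5, rem=0, completes. Q0=[] Q1=[] Q2=[]

Answer: P3,P2,P1,P4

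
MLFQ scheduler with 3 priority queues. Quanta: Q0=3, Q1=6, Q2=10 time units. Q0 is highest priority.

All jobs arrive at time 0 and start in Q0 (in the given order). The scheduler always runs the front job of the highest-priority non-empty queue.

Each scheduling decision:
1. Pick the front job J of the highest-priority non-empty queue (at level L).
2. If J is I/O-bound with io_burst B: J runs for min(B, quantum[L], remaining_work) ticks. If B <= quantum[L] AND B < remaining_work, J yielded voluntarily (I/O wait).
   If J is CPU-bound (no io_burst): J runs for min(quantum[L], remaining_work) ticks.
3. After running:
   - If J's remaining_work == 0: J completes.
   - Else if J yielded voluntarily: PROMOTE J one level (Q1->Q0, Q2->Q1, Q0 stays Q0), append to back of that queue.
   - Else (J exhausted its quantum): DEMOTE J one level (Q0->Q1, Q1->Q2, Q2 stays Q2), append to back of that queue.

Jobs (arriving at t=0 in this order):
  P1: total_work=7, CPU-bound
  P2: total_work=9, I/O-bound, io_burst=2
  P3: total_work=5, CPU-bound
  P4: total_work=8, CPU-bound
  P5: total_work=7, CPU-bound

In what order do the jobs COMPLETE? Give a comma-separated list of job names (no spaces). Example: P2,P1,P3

t=0-3: P1@Q0 runs 3, rem=4, quantum used, demote→Q1. Q0=[P2,P3,P4,P5] Q1=[P1] Q2=[]
t=3-5: P2@Q0 runs 2, rem=7, I/O yield, promote→Q0. Q0=[P3,P4,P5,P2] Q1=[P1] Q2=[]
t=5-8: P3@Q0 runs 3, rem=2, quantum used, demote→Q1. Q0=[P4,P5,P2] Q1=[P1,P3] Q2=[]
t=8-11: P4@Q0 runs 3, rem=5, quantum used, demote→Q1. Q0=[P5,P2] Q1=[P1,P3,P4] Q2=[]
t=11-14: P5@Q0 runs 3, rem=4, quantum used, demote→Q1. Q0=[P2] Q1=[P1,P3,P4,P5] Q2=[]
t=14-16: P2@Q0 runs 2, rem=5, I/O yield, promote→Q0. Q0=[P2] Q1=[P1,P3,P4,P5] Q2=[]
t=16-18: P2@Q0 runs 2, rem=3, I/O yield, promote→Q0. Q0=[P2] Q1=[P1,P3,P4,P5] Q2=[]
t=18-20: P2@Q0 runs 2, rem=1, I/O yield, promote→Q0. Q0=[P2] Q1=[P1,P3,P4,P5] Q2=[]
t=20-21: P2@Q0 runs 1, rem=0, completes. Q0=[] Q1=[P1,P3,P4,P5] Q2=[]
t=21-25: P1@Q1 runs 4, rem=0, completes. Q0=[] Q1=[P3,P4,P5] Q2=[]
t=25-27: P3@Q1 runs 2, rem=0, completes. Q0=[] Q1=[P4,P5] Q2=[]
t=27-32: P4@Q1 runs 5, rem=0, completes. Q0=[] Q1=[P5] Q2=[]
t=32-36: P5@Q1 runs 4, rem=0, completes. Q0=[] Q1=[] Q2=[]

Answer: P2,P1,P3,P4,P5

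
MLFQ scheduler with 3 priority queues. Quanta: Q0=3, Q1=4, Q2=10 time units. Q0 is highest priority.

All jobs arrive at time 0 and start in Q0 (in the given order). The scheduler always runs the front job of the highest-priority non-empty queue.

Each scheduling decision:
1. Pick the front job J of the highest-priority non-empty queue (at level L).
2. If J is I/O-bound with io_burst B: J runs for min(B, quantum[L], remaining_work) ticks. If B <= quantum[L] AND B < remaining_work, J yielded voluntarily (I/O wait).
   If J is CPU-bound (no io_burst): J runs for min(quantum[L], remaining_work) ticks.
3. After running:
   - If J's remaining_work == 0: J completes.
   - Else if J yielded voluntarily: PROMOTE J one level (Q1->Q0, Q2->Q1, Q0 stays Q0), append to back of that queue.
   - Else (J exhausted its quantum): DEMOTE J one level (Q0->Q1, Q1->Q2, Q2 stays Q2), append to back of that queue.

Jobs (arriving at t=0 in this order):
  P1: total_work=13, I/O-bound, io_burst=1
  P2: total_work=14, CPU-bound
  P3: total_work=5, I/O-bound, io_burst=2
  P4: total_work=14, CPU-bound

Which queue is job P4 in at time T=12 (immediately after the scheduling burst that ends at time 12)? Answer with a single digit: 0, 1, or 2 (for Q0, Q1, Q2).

t=0-1: P1@Q0 runs 1, rem=12, I/O yield, promote→Q0. Q0=[P2,P3,P4,P1] Q1=[] Q2=[]
t=1-4: P2@Q0 runs 3, rem=11, quantum used, demote→Q1. Q0=[P3,P4,P1] Q1=[P2] Q2=[]
t=4-6: P3@Q0 runs 2, rem=3, I/O yield, promote→Q0. Q0=[P4,P1,P3] Q1=[P2] Q2=[]
t=6-9: P4@Q0 runs 3, rem=11, quantum used, demote→Q1. Q0=[P1,P3] Q1=[P2,P4] Q2=[]
t=9-10: P1@Q0 runs 1, rem=11, I/O yield, promote→Q0. Q0=[P3,P1] Q1=[P2,P4] Q2=[]
t=10-12: P3@Q0 runs 2, rem=1, I/O yield, promote→Q0. Q0=[P1,P3] Q1=[P2,P4] Q2=[]
t=12-13: P1@Q0 runs 1, rem=10, I/O yield, promote→Q0. Q0=[P3,P1] Q1=[P2,P4] Q2=[]
t=13-14: P3@Q0 runs 1, rem=0, completes. Q0=[P1] Q1=[P2,P4] Q2=[]
t=14-15: P1@Q0 runs 1, rem=9, I/O yield, promote→Q0. Q0=[P1] Q1=[P2,P4] Q2=[]
t=15-16: P1@Q0 runs 1, rem=8, I/O yield, promote→Q0. Q0=[P1] Q1=[P2,P4] Q2=[]
t=16-17: P1@Q0 runs 1, rem=7, I/O yield, promote→Q0. Q0=[P1] Q1=[P2,P4] Q2=[]
t=17-18: P1@Q0 runs 1, rem=6, I/O yield, promote→Q0. Q0=[P1] Q1=[P2,P4] Q2=[]
t=18-19: P1@Q0 runs 1, rem=5, I/O yield, promote→Q0. Q0=[P1] Q1=[P2,P4] Q2=[]
t=19-20: P1@Q0 runs 1, rem=4, I/O yield, promote→Q0. Q0=[P1] Q1=[P2,P4] Q2=[]
t=20-21: P1@Q0 runs 1, rem=3, I/O yield, promote→Q0. Q0=[P1] Q1=[P2,P4] Q2=[]
t=21-22: P1@Q0 runs 1, rem=2, I/O yield, promote→Q0. Q0=[P1] Q1=[P2,P4] Q2=[]
t=22-23: P1@Q0 runs 1, rem=1, I/O yield, promote→Q0. Q0=[P1] Q1=[P2,P4] Q2=[]
t=23-24: P1@Q0 runs 1, rem=0, completes. Q0=[] Q1=[P2,P4] Q2=[]
t=24-28: P2@Q1 runs 4, rem=7, quantum used, demote→Q2. Q0=[] Q1=[P4] Q2=[P2]
t=28-32: P4@Q1 runs 4, rem=7, quantum used, demote→Q2. Q0=[] Q1=[] Q2=[P2,P4]
t=32-39: P2@Q2 runs 7, rem=0, completes. Q0=[] Q1=[] Q2=[P4]
t=39-46: P4@Q2 runs 7, rem=0, completes. Q0=[] Q1=[] Q2=[]

Answer: 1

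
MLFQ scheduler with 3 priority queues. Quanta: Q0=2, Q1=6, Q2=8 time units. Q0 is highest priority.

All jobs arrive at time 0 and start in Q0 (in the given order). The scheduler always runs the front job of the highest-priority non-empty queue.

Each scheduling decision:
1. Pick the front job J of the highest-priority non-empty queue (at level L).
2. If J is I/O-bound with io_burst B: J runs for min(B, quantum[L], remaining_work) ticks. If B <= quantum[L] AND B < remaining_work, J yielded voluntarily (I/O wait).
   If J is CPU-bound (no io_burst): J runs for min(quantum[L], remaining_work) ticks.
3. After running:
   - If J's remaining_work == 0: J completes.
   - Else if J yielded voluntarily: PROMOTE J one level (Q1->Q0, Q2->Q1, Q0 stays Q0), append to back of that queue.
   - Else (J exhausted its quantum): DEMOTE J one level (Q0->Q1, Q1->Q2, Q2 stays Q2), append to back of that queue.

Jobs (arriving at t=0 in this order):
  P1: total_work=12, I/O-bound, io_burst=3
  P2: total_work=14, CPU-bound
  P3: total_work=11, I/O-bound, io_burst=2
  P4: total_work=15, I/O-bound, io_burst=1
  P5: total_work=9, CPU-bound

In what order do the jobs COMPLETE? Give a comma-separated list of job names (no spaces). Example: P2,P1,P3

t=0-2: P1@Q0 runs 2, rem=10, quantum used, demote→Q1. Q0=[P2,P3,P4,P5] Q1=[P1] Q2=[]
t=2-4: P2@Q0 runs 2, rem=12, quantum used, demote→Q1. Q0=[P3,P4,P5] Q1=[P1,P2] Q2=[]
t=4-6: P3@Q0 runs 2, rem=9, I/O yield, promote→Q0. Q0=[P4,P5,P3] Q1=[P1,P2] Q2=[]
t=6-7: P4@Q0 runs 1, rem=14, I/O yield, promote→Q0. Q0=[P5,P3,P4] Q1=[P1,P2] Q2=[]
t=7-9: P5@Q0 runs 2, rem=7, quantum used, demote→Q1. Q0=[P3,P4] Q1=[P1,P2,P5] Q2=[]
t=9-11: P3@Q0 runs 2, rem=7, I/O yield, promote→Q0. Q0=[P4,P3] Q1=[P1,P2,P5] Q2=[]
t=11-12: P4@Q0 runs 1, rem=13, I/O yield, promote→Q0. Q0=[P3,P4] Q1=[P1,P2,P5] Q2=[]
t=12-14: P3@Q0 runs 2, rem=5, I/O yield, promote→Q0. Q0=[P4,P3] Q1=[P1,P2,P5] Q2=[]
t=14-15: P4@Q0 runs 1, rem=12, I/O yield, promote→Q0. Q0=[P3,P4] Q1=[P1,P2,P5] Q2=[]
t=15-17: P3@Q0 runs 2, rem=3, I/O yield, promote→Q0. Q0=[P4,P3] Q1=[P1,P2,P5] Q2=[]
t=17-18: P4@Q0 runs 1, rem=11, I/O yield, promote→Q0. Q0=[P3,P4] Q1=[P1,P2,P5] Q2=[]
t=18-20: P3@Q0 runs 2, rem=1, I/O yield, promote→Q0. Q0=[P4,P3] Q1=[P1,P2,P5] Q2=[]
t=20-21: P4@Q0 runs 1, rem=10, I/O yield, promote→Q0. Q0=[P3,P4] Q1=[P1,P2,P5] Q2=[]
t=21-22: P3@Q0 runs 1, rem=0, completes. Q0=[P4] Q1=[P1,P2,P5] Q2=[]
t=22-23: P4@Q0 runs 1, rem=9, I/O yield, promote→Q0. Q0=[P4] Q1=[P1,P2,P5] Q2=[]
t=23-24: P4@Q0 runs 1, rem=8, I/O yield, promote→Q0. Q0=[P4] Q1=[P1,P2,P5] Q2=[]
t=24-25: P4@Q0 runs 1, rem=7, I/O yield, promote→Q0. Q0=[P4] Q1=[P1,P2,P5] Q2=[]
t=25-26: P4@Q0 runs 1, rem=6, I/O yield, promote→Q0. Q0=[P4] Q1=[P1,P2,P5] Q2=[]
t=26-27: P4@Q0 runs 1, rem=5, I/O yield, promote→Q0. Q0=[P4] Q1=[P1,P2,P5] Q2=[]
t=27-28: P4@Q0 runs 1, rem=4, I/O yield, promote→Q0. Q0=[P4] Q1=[P1,P2,P5] Q2=[]
t=28-29: P4@Q0 runs 1, rem=3, I/O yield, promote→Q0. Q0=[P4] Q1=[P1,P2,P5] Q2=[]
t=29-30: P4@Q0 runs 1, rem=2, I/O yield, promote→Q0. Q0=[P4] Q1=[P1,P2,P5] Q2=[]
t=30-31: P4@Q0 runs 1, rem=1, I/O yield, promote→Q0. Q0=[P4] Q1=[P1,P2,P5] Q2=[]
t=31-32: P4@Q0 runs 1, rem=0, completes. Q0=[] Q1=[P1,P2,P5] Q2=[]
t=32-35: P1@Q1 runs 3, rem=7, I/O yield, promote→Q0. Q0=[P1] Q1=[P2,P5] Q2=[]
t=35-37: P1@Q0 runs 2, rem=5, quantum used, demote→Q1. Q0=[] Q1=[P2,P5,P1] Q2=[]
t=37-43: P2@Q1 runs 6, rem=6, quantum used, demote→Q2. Q0=[] Q1=[P5,P1] Q2=[P2]
t=43-49: P5@Q1 runs 6, rem=1, quantum used, demote→Q2. Q0=[] Q1=[P1] Q2=[P2,P5]
t=49-52: P1@Q1 runs 3, rem=2, I/O yield, promote→Q0. Q0=[P1] Q1=[] Q2=[P2,P5]
t=52-54: P1@Q0 runs 2, rem=0, completes. Q0=[] Q1=[] Q2=[P2,P5]
t=54-60: P2@Q2 runs 6, rem=0, completes. Q0=[] Q1=[] Q2=[P5]
t=60-61: P5@Q2 runs 1, rem=0, completes. Q0=[] Q1=[] Q2=[]

Answer: P3,P4,P1,P2,P5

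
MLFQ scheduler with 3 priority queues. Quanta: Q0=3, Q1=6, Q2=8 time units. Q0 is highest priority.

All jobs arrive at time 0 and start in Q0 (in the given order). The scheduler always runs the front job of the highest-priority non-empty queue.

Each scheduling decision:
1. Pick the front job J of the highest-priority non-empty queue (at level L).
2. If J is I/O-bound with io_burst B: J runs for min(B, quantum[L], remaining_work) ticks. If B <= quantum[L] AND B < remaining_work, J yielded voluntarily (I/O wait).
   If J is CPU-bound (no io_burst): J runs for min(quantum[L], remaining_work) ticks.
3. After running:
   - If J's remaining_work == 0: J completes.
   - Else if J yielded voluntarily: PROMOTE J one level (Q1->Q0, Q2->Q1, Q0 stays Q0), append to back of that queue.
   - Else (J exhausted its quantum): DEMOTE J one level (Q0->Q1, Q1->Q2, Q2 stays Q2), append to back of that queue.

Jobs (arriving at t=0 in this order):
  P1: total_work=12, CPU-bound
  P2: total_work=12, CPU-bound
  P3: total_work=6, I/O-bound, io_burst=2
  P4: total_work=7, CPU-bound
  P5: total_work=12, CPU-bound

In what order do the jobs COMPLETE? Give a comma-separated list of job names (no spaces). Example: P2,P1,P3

t=0-3: P1@Q0 runs 3, rem=9, quantum used, demote→Q1. Q0=[P2,P3,P4,P5] Q1=[P1] Q2=[]
t=3-6: P2@Q0 runs 3, rem=9, quantum used, demote→Q1. Q0=[P3,P4,P5] Q1=[P1,P2] Q2=[]
t=6-8: P3@Q0 runs 2, rem=4, I/O yield, promote→Q0. Q0=[P4,P5,P3] Q1=[P1,P2] Q2=[]
t=8-11: P4@Q0 runs 3, rem=4, quantum used, demote→Q1. Q0=[P5,P3] Q1=[P1,P2,P4] Q2=[]
t=11-14: P5@Q0 runs 3, rem=9, quantum used, demote→Q1. Q0=[P3] Q1=[P1,P2,P4,P5] Q2=[]
t=14-16: P3@Q0 runs 2, rem=2, I/O yield, promote→Q0. Q0=[P3] Q1=[P1,P2,P4,P5] Q2=[]
t=16-18: P3@Q0 runs 2, rem=0, completes. Q0=[] Q1=[P1,P2,P4,P5] Q2=[]
t=18-24: P1@Q1 runs 6, rem=3, quantum used, demote→Q2. Q0=[] Q1=[P2,P4,P5] Q2=[P1]
t=24-30: P2@Q1 runs 6, rem=3, quantum used, demote→Q2. Q0=[] Q1=[P4,P5] Q2=[P1,P2]
t=30-34: P4@Q1 runs 4, rem=0, completes. Q0=[] Q1=[P5] Q2=[P1,P2]
t=34-40: P5@Q1 runs 6, rem=3, quantum used, demote→Q2. Q0=[] Q1=[] Q2=[P1,P2,P5]
t=40-43: P1@Q2 runs 3, rem=0, completes. Q0=[] Q1=[] Q2=[P2,P5]
t=43-46: P2@Q2 runs 3, rem=0, completes. Q0=[] Q1=[] Q2=[P5]
t=46-49: P5@Q2 runs 3, rem=0, completes. Q0=[] Q1=[] Q2=[]

Answer: P3,P4,P1,P2,P5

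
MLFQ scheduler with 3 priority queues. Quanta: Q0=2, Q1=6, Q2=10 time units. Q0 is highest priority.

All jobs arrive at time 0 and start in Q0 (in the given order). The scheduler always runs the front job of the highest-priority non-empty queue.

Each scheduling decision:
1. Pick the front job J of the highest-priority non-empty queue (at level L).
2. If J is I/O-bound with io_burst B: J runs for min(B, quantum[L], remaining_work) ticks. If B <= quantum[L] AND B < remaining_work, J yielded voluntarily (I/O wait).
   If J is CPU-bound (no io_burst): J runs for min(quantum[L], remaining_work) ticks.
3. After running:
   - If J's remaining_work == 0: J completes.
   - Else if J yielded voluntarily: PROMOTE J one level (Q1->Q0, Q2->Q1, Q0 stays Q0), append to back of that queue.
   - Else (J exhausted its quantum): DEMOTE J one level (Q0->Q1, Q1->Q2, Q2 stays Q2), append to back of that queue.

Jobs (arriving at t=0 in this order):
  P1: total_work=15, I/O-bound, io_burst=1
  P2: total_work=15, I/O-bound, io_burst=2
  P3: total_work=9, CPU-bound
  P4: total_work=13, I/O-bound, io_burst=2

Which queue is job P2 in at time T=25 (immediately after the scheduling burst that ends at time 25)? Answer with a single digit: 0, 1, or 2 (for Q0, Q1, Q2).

Answer: 0

Derivation:
t=0-1: P1@Q0 runs 1, rem=14, I/O yield, promote→Q0. Q0=[P2,P3,P4,P1] Q1=[] Q2=[]
t=1-3: P2@Q0 runs 2, rem=13, I/O yield, promote→Q0. Q0=[P3,P4,P1,P2] Q1=[] Q2=[]
t=3-5: P3@Q0 runs 2, rem=7, quantum used, demote→Q1. Q0=[P4,P1,P2] Q1=[P3] Q2=[]
t=5-7: P4@Q0 runs 2, rem=11, I/O yield, promote→Q0. Q0=[P1,P2,P4] Q1=[P3] Q2=[]
t=7-8: P1@Q0 runs 1, rem=13, I/O yield, promote→Q0. Q0=[P2,P4,P1] Q1=[P3] Q2=[]
t=8-10: P2@Q0 runs 2, rem=11, I/O yield, promote→Q0. Q0=[P4,P1,P2] Q1=[P3] Q2=[]
t=10-12: P4@Q0 runs 2, rem=9, I/O yield, promote→Q0. Q0=[P1,P2,P4] Q1=[P3] Q2=[]
t=12-13: P1@Q0 runs 1, rem=12, I/O yield, promote→Q0. Q0=[P2,P4,P1] Q1=[P3] Q2=[]
t=13-15: P2@Q0 runs 2, rem=9, I/O yield, promote→Q0. Q0=[P4,P1,P2] Q1=[P3] Q2=[]
t=15-17: P4@Q0 runs 2, rem=7, I/O yield, promote→Q0. Q0=[P1,P2,P4] Q1=[P3] Q2=[]
t=17-18: P1@Q0 runs 1, rem=11, I/O yield, promote→Q0. Q0=[P2,P4,P1] Q1=[P3] Q2=[]
t=18-20: P2@Q0 runs 2, rem=7, I/O yield, promote→Q0. Q0=[P4,P1,P2] Q1=[P3] Q2=[]
t=20-22: P4@Q0 runs 2, rem=5, I/O yield, promote→Q0. Q0=[P1,P2,P4] Q1=[P3] Q2=[]
t=22-23: P1@Q0 runs 1, rem=10, I/O yield, promote→Q0. Q0=[P2,P4,P1] Q1=[P3] Q2=[]
t=23-25: P2@Q0 runs 2, rem=5, I/O yield, promote→Q0. Q0=[P4,P1,P2] Q1=[P3] Q2=[]
t=25-27: P4@Q0 runs 2, rem=3, I/O yield, promote→Q0. Q0=[P1,P2,P4] Q1=[P3] Q2=[]
t=27-28: P1@Q0 runs 1, rem=9, I/O yield, promote→Q0. Q0=[P2,P4,P1] Q1=[P3] Q2=[]
t=28-30: P2@Q0 runs 2, rem=3, I/O yield, promote→Q0. Q0=[P4,P1,P2] Q1=[P3] Q2=[]
t=30-32: P4@Q0 runs 2, rem=1, I/O yield, promote→Q0. Q0=[P1,P2,P4] Q1=[P3] Q2=[]
t=32-33: P1@Q0 runs 1, rem=8, I/O yield, promote→Q0. Q0=[P2,P4,P1] Q1=[P3] Q2=[]
t=33-35: P2@Q0 runs 2, rem=1, I/O yield, promote→Q0. Q0=[P4,P1,P2] Q1=[P3] Q2=[]
t=35-36: P4@Q0 runs 1, rem=0, completes. Q0=[P1,P2] Q1=[P3] Q2=[]
t=36-37: P1@Q0 runs 1, rem=7, I/O yield, promote→Q0. Q0=[P2,P1] Q1=[P3] Q2=[]
t=37-38: P2@Q0 runs 1, rem=0, completes. Q0=[P1] Q1=[P3] Q2=[]
t=38-39: P1@Q0 runs 1, rem=6, I/O yield, promote→Q0. Q0=[P1] Q1=[P3] Q2=[]
t=39-40: P1@Q0 runs 1, rem=5, I/O yield, promote→Q0. Q0=[P1] Q1=[P3] Q2=[]
t=40-41: P1@Q0 runs 1, rem=4, I/O yield, promote→Q0. Q0=[P1] Q1=[P3] Q2=[]
t=41-42: P1@Q0 runs 1, rem=3, I/O yield, promote→Q0. Q0=[P1] Q1=[P3] Q2=[]
t=42-43: P1@Q0 runs 1, rem=2, I/O yield, promote→Q0. Q0=[P1] Q1=[P3] Q2=[]
t=43-44: P1@Q0 runs 1, rem=1, I/O yield, promote→Q0. Q0=[P1] Q1=[P3] Q2=[]
t=44-45: P1@Q0 runs 1, rem=0, completes. Q0=[] Q1=[P3] Q2=[]
t=45-51: P3@Q1 runs 6, rem=1, quantum used, demote→Q2. Q0=[] Q1=[] Q2=[P3]
t=51-52: P3@Q2 runs 1, rem=0, completes. Q0=[] Q1=[] Q2=[]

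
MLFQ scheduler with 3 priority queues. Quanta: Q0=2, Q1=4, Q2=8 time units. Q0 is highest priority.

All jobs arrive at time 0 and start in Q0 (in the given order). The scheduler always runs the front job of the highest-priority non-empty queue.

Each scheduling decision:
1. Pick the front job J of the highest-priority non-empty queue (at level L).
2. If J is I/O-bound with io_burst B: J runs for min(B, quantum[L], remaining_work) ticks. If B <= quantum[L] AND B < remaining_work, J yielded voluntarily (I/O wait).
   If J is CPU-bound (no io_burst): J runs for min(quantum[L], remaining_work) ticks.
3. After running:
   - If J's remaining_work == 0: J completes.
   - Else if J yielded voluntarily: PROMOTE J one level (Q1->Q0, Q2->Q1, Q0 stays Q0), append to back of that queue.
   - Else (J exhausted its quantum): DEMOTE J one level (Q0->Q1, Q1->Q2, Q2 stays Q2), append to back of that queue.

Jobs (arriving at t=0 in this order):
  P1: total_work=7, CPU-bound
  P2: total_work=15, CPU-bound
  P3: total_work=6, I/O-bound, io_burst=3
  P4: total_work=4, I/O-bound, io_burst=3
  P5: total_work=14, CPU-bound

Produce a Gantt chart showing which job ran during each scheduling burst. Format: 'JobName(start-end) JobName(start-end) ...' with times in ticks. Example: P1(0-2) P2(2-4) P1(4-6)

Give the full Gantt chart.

t=0-2: P1@Q0 runs 2, rem=5, quantum used, demote→Q1. Q0=[P2,P3,P4,P5] Q1=[P1] Q2=[]
t=2-4: P2@Q0 runs 2, rem=13, quantum used, demote→Q1. Q0=[P3,P4,P5] Q1=[P1,P2] Q2=[]
t=4-6: P3@Q0 runs 2, rem=4, quantum used, demote→Q1. Q0=[P4,P5] Q1=[P1,P2,P3] Q2=[]
t=6-8: P4@Q0 runs 2, rem=2, quantum used, demote→Q1. Q0=[P5] Q1=[P1,P2,P3,P4] Q2=[]
t=8-10: P5@Q0 runs 2, rem=12, quantum used, demote→Q1. Q0=[] Q1=[P1,P2,P3,P4,P5] Q2=[]
t=10-14: P1@Q1 runs 4, rem=1, quantum used, demote→Q2. Q0=[] Q1=[P2,P3,P4,P5] Q2=[P1]
t=14-18: P2@Q1 runs 4, rem=9, quantum used, demote→Q2. Q0=[] Q1=[P3,P4,P5] Q2=[P1,P2]
t=18-21: P3@Q1 runs 3, rem=1, I/O yield, promote→Q0. Q0=[P3] Q1=[P4,P5] Q2=[P1,P2]
t=21-22: P3@Q0 runs 1, rem=0, completes. Q0=[] Q1=[P4,P5] Q2=[P1,P2]
t=22-24: P4@Q1 runs 2, rem=0, completes. Q0=[] Q1=[P5] Q2=[P1,P2]
t=24-28: P5@Q1 runs 4, rem=8, quantum used, demote→Q2. Q0=[] Q1=[] Q2=[P1,P2,P5]
t=28-29: P1@Q2 runs 1, rem=0, completes. Q0=[] Q1=[] Q2=[P2,P5]
t=29-37: P2@Q2 runs 8, rem=1, quantum used, demote→Q2. Q0=[] Q1=[] Q2=[P5,P2]
t=37-45: P5@Q2 runs 8, rem=0, completes. Q0=[] Q1=[] Q2=[P2]
t=45-46: P2@Q2 runs 1, rem=0, completes. Q0=[] Q1=[] Q2=[]

Answer: P1(0-2) P2(2-4) P3(4-6) P4(6-8) P5(8-10) P1(10-14) P2(14-18) P3(18-21) P3(21-22) P4(22-24) P5(24-28) P1(28-29) P2(29-37) P5(37-45) P2(45-46)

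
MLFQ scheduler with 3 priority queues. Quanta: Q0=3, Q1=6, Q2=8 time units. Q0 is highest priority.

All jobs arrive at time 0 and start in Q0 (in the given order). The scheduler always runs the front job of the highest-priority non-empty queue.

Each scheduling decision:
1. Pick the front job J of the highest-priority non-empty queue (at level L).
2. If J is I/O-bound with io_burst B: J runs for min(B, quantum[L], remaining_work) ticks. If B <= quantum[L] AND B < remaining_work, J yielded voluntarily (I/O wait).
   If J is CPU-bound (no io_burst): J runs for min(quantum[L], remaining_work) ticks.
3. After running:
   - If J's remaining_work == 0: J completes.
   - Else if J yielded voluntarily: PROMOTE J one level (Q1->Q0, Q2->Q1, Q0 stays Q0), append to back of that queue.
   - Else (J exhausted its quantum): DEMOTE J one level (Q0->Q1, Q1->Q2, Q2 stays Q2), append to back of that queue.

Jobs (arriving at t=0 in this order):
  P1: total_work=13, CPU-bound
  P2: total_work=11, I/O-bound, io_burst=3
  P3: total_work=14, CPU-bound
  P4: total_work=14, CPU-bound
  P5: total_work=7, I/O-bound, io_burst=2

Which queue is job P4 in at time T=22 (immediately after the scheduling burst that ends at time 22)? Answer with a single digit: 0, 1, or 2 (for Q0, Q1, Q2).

Answer: 1

Derivation:
t=0-3: P1@Q0 runs 3, rem=10, quantum used, demote→Q1. Q0=[P2,P3,P4,P5] Q1=[P1] Q2=[]
t=3-6: P2@Q0 runs 3, rem=8, I/O yield, promote→Q0. Q0=[P3,P4,P5,P2] Q1=[P1] Q2=[]
t=6-9: P3@Q0 runs 3, rem=11, quantum used, demote→Q1. Q0=[P4,P5,P2] Q1=[P1,P3] Q2=[]
t=9-12: P4@Q0 runs 3, rem=11, quantum used, demote→Q1. Q0=[P5,P2] Q1=[P1,P3,P4] Q2=[]
t=12-14: P5@Q0 runs 2, rem=5, I/O yield, promote→Q0. Q0=[P2,P5] Q1=[P1,P3,P4] Q2=[]
t=14-17: P2@Q0 runs 3, rem=5, I/O yield, promote→Q0. Q0=[P5,P2] Q1=[P1,P3,P4] Q2=[]
t=17-19: P5@Q0 runs 2, rem=3, I/O yield, promote→Q0. Q0=[P2,P5] Q1=[P1,P3,P4] Q2=[]
t=19-22: P2@Q0 runs 3, rem=2, I/O yield, promote→Q0. Q0=[P5,P2] Q1=[P1,P3,P4] Q2=[]
t=22-24: P5@Q0 runs 2, rem=1, I/O yield, promote→Q0. Q0=[P2,P5] Q1=[P1,P3,P4] Q2=[]
t=24-26: P2@Q0 runs 2, rem=0, completes. Q0=[P5] Q1=[P1,P3,P4] Q2=[]
t=26-27: P5@Q0 runs 1, rem=0, completes. Q0=[] Q1=[P1,P3,P4] Q2=[]
t=27-33: P1@Q1 runs 6, rem=4, quantum used, demote→Q2. Q0=[] Q1=[P3,P4] Q2=[P1]
t=33-39: P3@Q1 runs 6, rem=5, quantum used, demote→Q2. Q0=[] Q1=[P4] Q2=[P1,P3]
t=39-45: P4@Q1 runs 6, rem=5, quantum used, demote→Q2. Q0=[] Q1=[] Q2=[P1,P3,P4]
t=45-49: P1@Q2 runs 4, rem=0, completes. Q0=[] Q1=[] Q2=[P3,P4]
t=49-54: P3@Q2 runs 5, rem=0, completes. Q0=[] Q1=[] Q2=[P4]
t=54-59: P4@Q2 runs 5, rem=0, completes. Q0=[] Q1=[] Q2=[]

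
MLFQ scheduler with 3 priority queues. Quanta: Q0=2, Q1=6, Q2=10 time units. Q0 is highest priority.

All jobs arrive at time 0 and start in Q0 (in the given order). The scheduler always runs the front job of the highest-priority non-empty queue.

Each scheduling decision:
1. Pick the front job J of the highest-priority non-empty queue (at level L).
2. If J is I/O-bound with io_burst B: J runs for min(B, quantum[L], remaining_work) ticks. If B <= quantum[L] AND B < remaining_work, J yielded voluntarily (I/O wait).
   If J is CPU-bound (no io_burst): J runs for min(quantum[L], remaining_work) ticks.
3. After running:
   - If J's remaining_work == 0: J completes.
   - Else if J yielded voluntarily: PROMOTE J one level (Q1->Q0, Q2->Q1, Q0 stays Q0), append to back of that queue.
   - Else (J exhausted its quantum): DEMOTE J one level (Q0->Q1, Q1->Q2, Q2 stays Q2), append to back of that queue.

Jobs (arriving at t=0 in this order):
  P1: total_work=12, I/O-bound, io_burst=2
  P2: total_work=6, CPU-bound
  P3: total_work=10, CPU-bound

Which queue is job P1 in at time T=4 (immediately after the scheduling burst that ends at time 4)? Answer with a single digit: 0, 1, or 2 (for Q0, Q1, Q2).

t=0-2: P1@Q0 runs 2, rem=10, I/O yield, promote→Q0. Q0=[P2,P3,P1] Q1=[] Q2=[]
t=2-4: P2@Q0 runs 2, rem=4, quantum used, demote→Q1. Q0=[P3,P1] Q1=[P2] Q2=[]
t=4-6: P3@Q0 runs 2, rem=8, quantum used, demote→Q1. Q0=[P1] Q1=[P2,P3] Q2=[]
t=6-8: P1@Q0 runs 2, rem=8, I/O yield, promote→Q0. Q0=[P1] Q1=[P2,P3] Q2=[]
t=8-10: P1@Q0 runs 2, rem=6, I/O yield, promote→Q0. Q0=[P1] Q1=[P2,P3] Q2=[]
t=10-12: P1@Q0 runs 2, rem=4, I/O yield, promote→Q0. Q0=[P1] Q1=[P2,P3] Q2=[]
t=12-14: P1@Q0 runs 2, rem=2, I/O yield, promote→Q0. Q0=[P1] Q1=[P2,P3] Q2=[]
t=14-16: P1@Q0 runs 2, rem=0, completes. Q0=[] Q1=[P2,P3] Q2=[]
t=16-20: P2@Q1 runs 4, rem=0, completes. Q0=[] Q1=[P3] Q2=[]
t=20-26: P3@Q1 runs 6, rem=2, quantum used, demote→Q2. Q0=[] Q1=[] Q2=[P3]
t=26-28: P3@Q2 runs 2, rem=0, completes. Q0=[] Q1=[] Q2=[]

Answer: 0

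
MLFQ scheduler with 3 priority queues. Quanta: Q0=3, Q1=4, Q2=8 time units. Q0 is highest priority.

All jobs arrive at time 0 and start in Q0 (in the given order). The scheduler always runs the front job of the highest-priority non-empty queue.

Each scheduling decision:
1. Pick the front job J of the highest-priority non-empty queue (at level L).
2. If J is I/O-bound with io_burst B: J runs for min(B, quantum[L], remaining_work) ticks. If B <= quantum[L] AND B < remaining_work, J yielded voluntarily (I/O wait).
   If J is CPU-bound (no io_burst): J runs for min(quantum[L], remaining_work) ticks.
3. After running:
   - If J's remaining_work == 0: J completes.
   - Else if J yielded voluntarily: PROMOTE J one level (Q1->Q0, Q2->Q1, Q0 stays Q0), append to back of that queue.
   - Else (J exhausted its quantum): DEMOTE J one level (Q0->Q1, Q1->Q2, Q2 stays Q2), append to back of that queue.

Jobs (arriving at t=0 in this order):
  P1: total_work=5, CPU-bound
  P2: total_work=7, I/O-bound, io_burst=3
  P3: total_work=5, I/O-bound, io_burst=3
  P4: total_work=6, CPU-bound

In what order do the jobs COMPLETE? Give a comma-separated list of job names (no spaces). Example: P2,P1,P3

Answer: P3,P2,P1,P4

Derivation:
t=0-3: P1@Q0 runs 3, rem=2, quantum used, demote→Q1. Q0=[P2,P3,P4] Q1=[P1] Q2=[]
t=3-6: P2@Q0 runs 3, rem=4, I/O yield, promote→Q0. Q0=[P3,P4,P2] Q1=[P1] Q2=[]
t=6-9: P3@Q0 runs 3, rem=2, I/O yield, promote→Q0. Q0=[P4,P2,P3] Q1=[P1] Q2=[]
t=9-12: P4@Q0 runs 3, rem=3, quantum used, demote→Q1. Q0=[P2,P3] Q1=[P1,P4] Q2=[]
t=12-15: P2@Q0 runs 3, rem=1, I/O yield, promote→Q0. Q0=[P3,P2] Q1=[P1,P4] Q2=[]
t=15-17: P3@Q0 runs 2, rem=0, completes. Q0=[P2] Q1=[P1,P4] Q2=[]
t=17-18: P2@Q0 runs 1, rem=0, completes. Q0=[] Q1=[P1,P4] Q2=[]
t=18-20: P1@Q1 runs 2, rem=0, completes. Q0=[] Q1=[P4] Q2=[]
t=20-23: P4@Q1 runs 3, rem=0, completes. Q0=[] Q1=[] Q2=[]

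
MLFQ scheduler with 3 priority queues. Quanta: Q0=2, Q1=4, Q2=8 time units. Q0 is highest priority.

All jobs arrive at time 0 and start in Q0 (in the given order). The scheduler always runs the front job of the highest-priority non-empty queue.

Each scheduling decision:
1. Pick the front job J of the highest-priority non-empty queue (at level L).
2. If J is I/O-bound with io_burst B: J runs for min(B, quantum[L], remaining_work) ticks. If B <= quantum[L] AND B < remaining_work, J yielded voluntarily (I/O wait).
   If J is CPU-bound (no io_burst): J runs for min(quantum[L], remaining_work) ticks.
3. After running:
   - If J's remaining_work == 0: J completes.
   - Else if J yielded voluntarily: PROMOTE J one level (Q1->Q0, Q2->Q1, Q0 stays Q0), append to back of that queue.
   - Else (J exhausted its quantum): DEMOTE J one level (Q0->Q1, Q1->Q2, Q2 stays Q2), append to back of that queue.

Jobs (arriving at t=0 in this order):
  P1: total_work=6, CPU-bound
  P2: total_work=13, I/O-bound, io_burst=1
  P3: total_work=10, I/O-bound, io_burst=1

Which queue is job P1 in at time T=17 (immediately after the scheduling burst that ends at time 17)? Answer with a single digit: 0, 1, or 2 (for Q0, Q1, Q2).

t=0-2: P1@Q0 runs 2, rem=4, quantum used, demote→Q1. Q0=[P2,P3] Q1=[P1] Q2=[]
t=2-3: P2@Q0 runs 1, rem=12, I/O yield, promote→Q0. Q0=[P3,P2] Q1=[P1] Q2=[]
t=3-4: P3@Q0 runs 1, rem=9, I/O yield, promote→Q0. Q0=[P2,P3] Q1=[P1] Q2=[]
t=4-5: P2@Q0 runs 1, rem=11, I/O yield, promote→Q0. Q0=[P3,P2] Q1=[P1] Q2=[]
t=5-6: P3@Q0 runs 1, rem=8, I/O yield, promote→Q0. Q0=[P2,P3] Q1=[P1] Q2=[]
t=6-7: P2@Q0 runs 1, rem=10, I/O yield, promote→Q0. Q0=[P3,P2] Q1=[P1] Q2=[]
t=7-8: P3@Q0 runs 1, rem=7, I/O yield, promote→Q0. Q0=[P2,P3] Q1=[P1] Q2=[]
t=8-9: P2@Q0 runs 1, rem=9, I/O yield, promote→Q0. Q0=[P3,P2] Q1=[P1] Q2=[]
t=9-10: P3@Q0 runs 1, rem=6, I/O yield, promote→Q0. Q0=[P2,P3] Q1=[P1] Q2=[]
t=10-11: P2@Q0 runs 1, rem=8, I/O yield, promote→Q0. Q0=[P3,P2] Q1=[P1] Q2=[]
t=11-12: P3@Q0 runs 1, rem=5, I/O yield, promote→Q0. Q0=[P2,P3] Q1=[P1] Q2=[]
t=12-13: P2@Q0 runs 1, rem=7, I/O yield, promote→Q0. Q0=[P3,P2] Q1=[P1] Q2=[]
t=13-14: P3@Q0 runs 1, rem=4, I/O yield, promote→Q0. Q0=[P2,P3] Q1=[P1] Q2=[]
t=14-15: P2@Q0 runs 1, rem=6, I/O yield, promote→Q0. Q0=[P3,P2] Q1=[P1] Q2=[]
t=15-16: P3@Q0 runs 1, rem=3, I/O yield, promote→Q0. Q0=[P2,P3] Q1=[P1] Q2=[]
t=16-17: P2@Q0 runs 1, rem=5, I/O yield, promote→Q0. Q0=[P3,P2] Q1=[P1] Q2=[]
t=17-18: P3@Q0 runs 1, rem=2, I/O yield, promote→Q0. Q0=[P2,P3] Q1=[P1] Q2=[]
t=18-19: P2@Q0 runs 1, rem=4, I/O yield, promote→Q0. Q0=[P3,P2] Q1=[P1] Q2=[]
t=19-20: P3@Q0 runs 1, rem=1, I/O yield, promote→Q0. Q0=[P2,P3] Q1=[P1] Q2=[]
t=20-21: P2@Q0 runs 1, rem=3, I/O yield, promote→Q0. Q0=[P3,P2] Q1=[P1] Q2=[]
t=21-22: P3@Q0 runs 1, rem=0, completes. Q0=[P2] Q1=[P1] Q2=[]
t=22-23: P2@Q0 runs 1, rem=2, I/O yield, promote→Q0. Q0=[P2] Q1=[P1] Q2=[]
t=23-24: P2@Q0 runs 1, rem=1, I/O yield, promote→Q0. Q0=[P2] Q1=[P1] Q2=[]
t=24-25: P2@Q0 runs 1, rem=0, completes. Q0=[] Q1=[P1] Q2=[]
t=25-29: P1@Q1 runs 4, rem=0, completes. Q0=[] Q1=[] Q2=[]

Answer: 1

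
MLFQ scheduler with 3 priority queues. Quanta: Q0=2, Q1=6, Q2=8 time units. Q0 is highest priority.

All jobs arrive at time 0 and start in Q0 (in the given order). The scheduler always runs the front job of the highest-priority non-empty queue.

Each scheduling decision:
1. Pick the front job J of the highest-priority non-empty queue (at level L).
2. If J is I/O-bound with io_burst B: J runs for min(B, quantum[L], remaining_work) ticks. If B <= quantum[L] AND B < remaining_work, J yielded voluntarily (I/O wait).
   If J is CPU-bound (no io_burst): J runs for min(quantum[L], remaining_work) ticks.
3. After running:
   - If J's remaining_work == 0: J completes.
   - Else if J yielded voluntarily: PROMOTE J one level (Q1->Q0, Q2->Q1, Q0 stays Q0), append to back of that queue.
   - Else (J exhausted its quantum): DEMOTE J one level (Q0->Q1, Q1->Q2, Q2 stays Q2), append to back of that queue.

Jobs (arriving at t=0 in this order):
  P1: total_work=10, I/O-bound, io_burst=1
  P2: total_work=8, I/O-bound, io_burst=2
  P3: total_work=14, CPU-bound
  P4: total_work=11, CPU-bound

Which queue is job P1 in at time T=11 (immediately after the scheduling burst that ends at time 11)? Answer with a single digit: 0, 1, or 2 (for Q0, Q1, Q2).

Answer: 0

Derivation:
t=0-1: P1@Q0 runs 1, rem=9, I/O yield, promote→Q0. Q0=[P2,P3,P4,P1] Q1=[] Q2=[]
t=1-3: P2@Q0 runs 2, rem=6, I/O yield, promote→Q0. Q0=[P3,P4,P1,P2] Q1=[] Q2=[]
t=3-5: P3@Q0 runs 2, rem=12, quantum used, demote→Q1. Q0=[P4,P1,P2] Q1=[P3] Q2=[]
t=5-7: P4@Q0 runs 2, rem=9, quantum used, demote→Q1. Q0=[P1,P2] Q1=[P3,P4] Q2=[]
t=7-8: P1@Q0 runs 1, rem=8, I/O yield, promote→Q0. Q0=[P2,P1] Q1=[P3,P4] Q2=[]
t=8-10: P2@Q0 runs 2, rem=4, I/O yield, promote→Q0. Q0=[P1,P2] Q1=[P3,P4] Q2=[]
t=10-11: P1@Q0 runs 1, rem=7, I/O yield, promote→Q0. Q0=[P2,P1] Q1=[P3,P4] Q2=[]
t=11-13: P2@Q0 runs 2, rem=2, I/O yield, promote→Q0. Q0=[P1,P2] Q1=[P3,P4] Q2=[]
t=13-14: P1@Q0 runs 1, rem=6, I/O yield, promote→Q0. Q0=[P2,P1] Q1=[P3,P4] Q2=[]
t=14-16: P2@Q0 runs 2, rem=0, completes. Q0=[P1] Q1=[P3,P4] Q2=[]
t=16-17: P1@Q0 runs 1, rem=5, I/O yield, promote→Q0. Q0=[P1] Q1=[P3,P4] Q2=[]
t=17-18: P1@Q0 runs 1, rem=4, I/O yield, promote→Q0. Q0=[P1] Q1=[P3,P4] Q2=[]
t=18-19: P1@Q0 runs 1, rem=3, I/O yield, promote→Q0. Q0=[P1] Q1=[P3,P4] Q2=[]
t=19-20: P1@Q0 runs 1, rem=2, I/O yield, promote→Q0. Q0=[P1] Q1=[P3,P4] Q2=[]
t=20-21: P1@Q0 runs 1, rem=1, I/O yield, promote→Q0. Q0=[P1] Q1=[P3,P4] Q2=[]
t=21-22: P1@Q0 runs 1, rem=0, completes. Q0=[] Q1=[P3,P4] Q2=[]
t=22-28: P3@Q1 runs 6, rem=6, quantum used, demote→Q2. Q0=[] Q1=[P4] Q2=[P3]
t=28-34: P4@Q1 runs 6, rem=3, quantum used, demote→Q2. Q0=[] Q1=[] Q2=[P3,P4]
t=34-40: P3@Q2 runs 6, rem=0, completes. Q0=[] Q1=[] Q2=[P4]
t=40-43: P4@Q2 runs 3, rem=0, completes. Q0=[] Q1=[] Q2=[]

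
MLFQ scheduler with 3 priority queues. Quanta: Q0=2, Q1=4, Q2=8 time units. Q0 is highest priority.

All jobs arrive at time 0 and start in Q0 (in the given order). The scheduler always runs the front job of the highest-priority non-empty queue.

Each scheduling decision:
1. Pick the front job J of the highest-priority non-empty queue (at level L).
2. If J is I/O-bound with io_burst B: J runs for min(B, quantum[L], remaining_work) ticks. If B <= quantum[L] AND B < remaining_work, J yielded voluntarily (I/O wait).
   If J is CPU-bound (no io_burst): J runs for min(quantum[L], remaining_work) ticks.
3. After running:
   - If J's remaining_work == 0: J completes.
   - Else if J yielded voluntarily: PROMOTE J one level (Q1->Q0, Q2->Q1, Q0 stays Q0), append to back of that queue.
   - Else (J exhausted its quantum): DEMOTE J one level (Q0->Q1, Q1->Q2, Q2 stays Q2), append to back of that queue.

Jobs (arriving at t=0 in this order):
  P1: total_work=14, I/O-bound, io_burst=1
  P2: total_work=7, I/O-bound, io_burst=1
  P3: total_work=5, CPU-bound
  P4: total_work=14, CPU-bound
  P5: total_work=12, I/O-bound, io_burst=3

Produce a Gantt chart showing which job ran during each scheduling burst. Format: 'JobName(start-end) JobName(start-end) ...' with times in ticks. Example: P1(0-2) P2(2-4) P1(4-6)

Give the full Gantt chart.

Answer: P1(0-1) P2(1-2) P3(2-4) P4(4-6) P5(6-8) P1(8-9) P2(9-10) P1(10-11) P2(11-12) P1(12-13) P2(13-14) P1(14-15) P2(15-16) P1(16-17) P2(17-18) P1(18-19) P2(19-20) P1(20-21) P1(21-22) P1(22-23) P1(23-24) P1(24-25) P1(25-26) P1(26-27) P3(27-30) P4(30-34) P5(34-37) P5(37-39) P5(39-42) P5(42-44) P4(44-52)

Derivation:
t=0-1: P1@Q0 runs 1, rem=13, I/O yield, promote→Q0. Q0=[P2,P3,P4,P5,P1] Q1=[] Q2=[]
t=1-2: P2@Q0 runs 1, rem=6, I/O yield, promote→Q0. Q0=[P3,P4,P5,P1,P2] Q1=[] Q2=[]
t=2-4: P3@Q0 runs 2, rem=3, quantum used, demote→Q1. Q0=[P4,P5,P1,P2] Q1=[P3] Q2=[]
t=4-6: P4@Q0 runs 2, rem=12, quantum used, demote→Q1. Q0=[P5,P1,P2] Q1=[P3,P4] Q2=[]
t=6-8: P5@Q0 runs 2, rem=10, quantum used, demote→Q1. Q0=[P1,P2] Q1=[P3,P4,P5] Q2=[]
t=8-9: P1@Q0 runs 1, rem=12, I/O yield, promote→Q0. Q0=[P2,P1] Q1=[P3,P4,P5] Q2=[]
t=9-10: P2@Q0 runs 1, rem=5, I/O yield, promote→Q0. Q0=[P1,P2] Q1=[P3,P4,P5] Q2=[]
t=10-11: P1@Q0 runs 1, rem=11, I/O yield, promote→Q0. Q0=[P2,P1] Q1=[P3,P4,P5] Q2=[]
t=11-12: P2@Q0 runs 1, rem=4, I/O yield, promote→Q0. Q0=[P1,P2] Q1=[P3,P4,P5] Q2=[]
t=12-13: P1@Q0 runs 1, rem=10, I/O yield, promote→Q0. Q0=[P2,P1] Q1=[P3,P4,P5] Q2=[]
t=13-14: P2@Q0 runs 1, rem=3, I/O yield, promote→Q0. Q0=[P1,P2] Q1=[P3,P4,P5] Q2=[]
t=14-15: P1@Q0 runs 1, rem=9, I/O yield, promote→Q0. Q0=[P2,P1] Q1=[P3,P4,P5] Q2=[]
t=15-16: P2@Q0 runs 1, rem=2, I/O yield, promote→Q0. Q0=[P1,P2] Q1=[P3,P4,P5] Q2=[]
t=16-17: P1@Q0 runs 1, rem=8, I/O yield, promote→Q0. Q0=[P2,P1] Q1=[P3,P4,P5] Q2=[]
t=17-18: P2@Q0 runs 1, rem=1, I/O yield, promote→Q0. Q0=[P1,P2] Q1=[P3,P4,P5] Q2=[]
t=18-19: P1@Q0 runs 1, rem=7, I/O yield, promote→Q0. Q0=[P2,P1] Q1=[P3,P4,P5] Q2=[]
t=19-20: P2@Q0 runs 1, rem=0, completes. Q0=[P1] Q1=[P3,P4,P5] Q2=[]
t=20-21: P1@Q0 runs 1, rem=6, I/O yield, promote→Q0. Q0=[P1] Q1=[P3,P4,P5] Q2=[]
t=21-22: P1@Q0 runs 1, rem=5, I/O yield, promote→Q0. Q0=[P1] Q1=[P3,P4,P5] Q2=[]
t=22-23: P1@Q0 runs 1, rem=4, I/O yield, promote→Q0. Q0=[P1] Q1=[P3,P4,P5] Q2=[]
t=23-24: P1@Q0 runs 1, rem=3, I/O yield, promote→Q0. Q0=[P1] Q1=[P3,P4,P5] Q2=[]
t=24-25: P1@Q0 runs 1, rem=2, I/O yield, promote→Q0. Q0=[P1] Q1=[P3,P4,P5] Q2=[]
t=25-26: P1@Q0 runs 1, rem=1, I/O yield, promote→Q0. Q0=[P1] Q1=[P3,P4,P5] Q2=[]
t=26-27: P1@Q0 runs 1, rem=0, completes. Q0=[] Q1=[P3,P4,P5] Q2=[]
t=27-30: P3@Q1 runs 3, rem=0, completes. Q0=[] Q1=[P4,P5] Q2=[]
t=30-34: P4@Q1 runs 4, rem=8, quantum used, demote→Q2. Q0=[] Q1=[P5] Q2=[P4]
t=34-37: P5@Q1 runs 3, rem=7, I/O yield, promote→Q0. Q0=[P5] Q1=[] Q2=[P4]
t=37-39: P5@Q0 runs 2, rem=5, quantum used, demote→Q1. Q0=[] Q1=[P5] Q2=[P4]
t=39-42: P5@Q1 runs 3, rem=2, I/O yield, promote→Q0. Q0=[P5] Q1=[] Q2=[P4]
t=42-44: P5@Q0 runs 2, rem=0, completes. Q0=[] Q1=[] Q2=[P4]
t=44-52: P4@Q2 runs 8, rem=0, completes. Q0=[] Q1=[] Q2=[]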